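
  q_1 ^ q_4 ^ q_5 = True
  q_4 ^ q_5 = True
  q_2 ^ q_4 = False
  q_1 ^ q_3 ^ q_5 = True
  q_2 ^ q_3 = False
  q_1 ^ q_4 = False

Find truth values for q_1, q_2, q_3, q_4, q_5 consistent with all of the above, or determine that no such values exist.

q_1: False, q_2: False, q_3: False, q_4: False, q_5: True

q_1 ^ q_4 ^ q_5 = F ^ F ^ T = True ✓
q_4 ^ q_5 = F ^ T = True ✓
q_2 ^ q_4 = F ^ F = False ✓
q_1 ^ q_3 ^ q_5 = F ^ F ^ T = True ✓
q_2 ^ q_3 = F ^ F = False ✓
q_1 ^ q_4 = F ^ F = False ✓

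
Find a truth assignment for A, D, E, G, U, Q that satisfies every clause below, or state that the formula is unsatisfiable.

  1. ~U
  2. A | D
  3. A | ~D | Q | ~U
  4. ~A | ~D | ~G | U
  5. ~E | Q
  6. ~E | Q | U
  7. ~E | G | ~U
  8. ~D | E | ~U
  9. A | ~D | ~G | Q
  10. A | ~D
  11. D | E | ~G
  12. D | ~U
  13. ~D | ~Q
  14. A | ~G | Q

A = True; D = False; E = False; G = False; U = False; Q = True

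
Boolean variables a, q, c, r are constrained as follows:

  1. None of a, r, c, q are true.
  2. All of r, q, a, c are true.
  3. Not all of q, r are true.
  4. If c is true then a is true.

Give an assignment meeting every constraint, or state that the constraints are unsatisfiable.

Case a = True:
  Constraint (1) is violated (a=T) — contradiction.
Case a = False:
  Constraint (2) is violated (a=F) — contradiction.
Both cases fail — unsatisfiable.

Unsatisfiable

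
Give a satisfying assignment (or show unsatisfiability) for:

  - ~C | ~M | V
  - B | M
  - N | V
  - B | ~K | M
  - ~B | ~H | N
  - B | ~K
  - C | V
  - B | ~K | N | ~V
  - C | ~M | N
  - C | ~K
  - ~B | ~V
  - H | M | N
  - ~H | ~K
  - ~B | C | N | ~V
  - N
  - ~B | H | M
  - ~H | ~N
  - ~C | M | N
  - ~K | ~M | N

B=F, C=F, N=T, V=T, M=T, H=F, K=F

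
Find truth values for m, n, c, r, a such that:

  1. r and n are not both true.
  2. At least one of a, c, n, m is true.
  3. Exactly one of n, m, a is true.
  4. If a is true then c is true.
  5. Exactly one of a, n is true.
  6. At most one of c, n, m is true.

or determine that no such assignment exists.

m=F, n=F, c=T, r=T, a=T

  (1) r=T, n=F — not both ✓
  (2) {a, c, n, m}: 2 true — at least one ✓
  (3) {n, m, a}: 1 true — exactly one ✓
  (4) a=T ⇒ c: T ✓
  (5) {a, n}: 1 true — exactly one ✓
  (6) {c, n, m}: 1 true — at most one ✓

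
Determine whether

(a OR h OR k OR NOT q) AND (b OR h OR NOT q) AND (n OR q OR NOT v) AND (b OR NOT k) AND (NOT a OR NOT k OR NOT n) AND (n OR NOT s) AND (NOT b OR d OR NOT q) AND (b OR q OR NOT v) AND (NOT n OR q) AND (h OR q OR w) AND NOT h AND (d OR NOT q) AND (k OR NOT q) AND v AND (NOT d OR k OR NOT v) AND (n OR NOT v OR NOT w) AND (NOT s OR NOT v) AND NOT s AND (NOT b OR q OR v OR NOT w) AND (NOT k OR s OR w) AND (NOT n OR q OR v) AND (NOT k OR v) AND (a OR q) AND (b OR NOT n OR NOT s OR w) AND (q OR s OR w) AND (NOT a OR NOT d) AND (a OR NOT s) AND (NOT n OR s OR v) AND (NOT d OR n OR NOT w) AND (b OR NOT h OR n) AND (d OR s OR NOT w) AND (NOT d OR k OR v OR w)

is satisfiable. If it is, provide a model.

a=F, w=T, k=T, d=T, h=F, s=F, n=T, v=T, q=T, b=T

Unit clause (NOT h) forces h = False.
Unit clause (v) forces v = True.
In (NOT s OR NOT v) only NOT s is left, so s = False.
Set a = False.
  then (a OR q) forces q = True.
  then (a OR h OR k OR NOT q) forces k = True.
  then (b OR h OR NOT q) forces b = True.
  then (NOT b OR d OR NOT q) forces d = True.
  then (NOT k OR s OR w) forces w = True.
  then (NOT d OR n OR NOT w) forces n = True.
All clauses satisfied.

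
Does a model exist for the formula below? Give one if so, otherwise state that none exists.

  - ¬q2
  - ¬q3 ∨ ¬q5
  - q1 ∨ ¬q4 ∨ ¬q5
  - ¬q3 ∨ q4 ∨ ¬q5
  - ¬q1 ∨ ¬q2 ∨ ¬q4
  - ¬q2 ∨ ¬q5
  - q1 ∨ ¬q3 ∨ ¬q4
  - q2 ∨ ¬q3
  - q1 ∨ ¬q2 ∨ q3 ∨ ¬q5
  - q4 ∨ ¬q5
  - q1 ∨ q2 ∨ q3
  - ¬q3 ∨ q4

q1 = True, q2 = False, q3 = False, q4 = True, q5 = True

Unit clause (¬q2) forces q2 = False.
In (q2 ∨ ¬q3) only ¬q3 is left, so q3 = False.
In (q1 ∨ q2 ∨ q3) only q1 is left, so q1 = True.
Set q4 = True.
Set q5 = True.
All clauses satisfied.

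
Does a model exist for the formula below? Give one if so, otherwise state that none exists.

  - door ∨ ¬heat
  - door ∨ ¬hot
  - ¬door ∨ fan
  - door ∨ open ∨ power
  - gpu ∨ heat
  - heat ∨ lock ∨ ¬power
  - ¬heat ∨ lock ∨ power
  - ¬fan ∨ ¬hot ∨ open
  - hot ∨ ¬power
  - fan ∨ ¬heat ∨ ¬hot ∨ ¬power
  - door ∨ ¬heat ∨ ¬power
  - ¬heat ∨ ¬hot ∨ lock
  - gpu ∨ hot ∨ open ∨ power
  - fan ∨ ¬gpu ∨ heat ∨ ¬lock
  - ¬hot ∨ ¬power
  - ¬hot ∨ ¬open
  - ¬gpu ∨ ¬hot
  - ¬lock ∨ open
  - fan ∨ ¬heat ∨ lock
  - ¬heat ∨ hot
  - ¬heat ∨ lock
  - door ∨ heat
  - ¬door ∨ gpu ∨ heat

lock=F, gpu=T, power=F, fan=T, heat=F, door=T, hot=F, open=F

Set lock = False.
  then (¬heat ∨ lock) forces heat = False.
  then (door ∨ heat) forces door = True.
  then (¬door ∨ gpu ∨ heat) forces gpu = True.
  then (¬door ∨ fan) forces fan = True.
  then (heat ∨ lock ∨ ¬power) forces power = False.
  then (¬gpu ∨ ¬hot) forces hot = False.
Set open = False.
All clauses satisfied.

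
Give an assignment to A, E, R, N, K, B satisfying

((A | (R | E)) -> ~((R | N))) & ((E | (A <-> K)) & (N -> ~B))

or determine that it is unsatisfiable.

A = False, E = True, R = False, N = False, K = True, B = True

  (A | (R | E)) -> ~((R | N)) = True
    A | (R | E) = True
      R | E = True
    ~((R | N)) = True
      R | N = False
  (E | (A <-> K)) & (N -> ~B) = True
    E | (A <-> K) = True
      A <-> K = False
    N -> ~B = True
      ~B = False
Both conjuncts True, so the formula holds.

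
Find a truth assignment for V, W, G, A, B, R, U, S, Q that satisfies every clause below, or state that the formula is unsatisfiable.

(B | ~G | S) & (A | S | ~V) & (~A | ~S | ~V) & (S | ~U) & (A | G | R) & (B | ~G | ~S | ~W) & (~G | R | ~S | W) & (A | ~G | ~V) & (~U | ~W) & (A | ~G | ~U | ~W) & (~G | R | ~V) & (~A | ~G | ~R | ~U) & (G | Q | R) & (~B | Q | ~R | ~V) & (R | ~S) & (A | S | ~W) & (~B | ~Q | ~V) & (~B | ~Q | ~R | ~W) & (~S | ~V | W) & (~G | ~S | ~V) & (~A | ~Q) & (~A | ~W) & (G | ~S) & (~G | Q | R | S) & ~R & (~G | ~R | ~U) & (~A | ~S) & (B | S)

V=F; W=F; G=T; A=F; B=T; R=F; U=F; S=F; Q=T

Unit clause (~R) forces R = False.
In (R | ~S) only ~S is left, so S = False.
In (B | S) only B is left, so B = True.
In (S | ~U) only ~U is left, so U = False.
Set V = False.
Try W = True:
  (A | S | ~W) forces A = True.
  clause (~A | ~W) is falsified — backtrack.
So W = False.
Set G = True.
  then (~G | Q | R | S) forces Q = True.
  then (~A | ~Q) forces A = False.
All clauses satisfied.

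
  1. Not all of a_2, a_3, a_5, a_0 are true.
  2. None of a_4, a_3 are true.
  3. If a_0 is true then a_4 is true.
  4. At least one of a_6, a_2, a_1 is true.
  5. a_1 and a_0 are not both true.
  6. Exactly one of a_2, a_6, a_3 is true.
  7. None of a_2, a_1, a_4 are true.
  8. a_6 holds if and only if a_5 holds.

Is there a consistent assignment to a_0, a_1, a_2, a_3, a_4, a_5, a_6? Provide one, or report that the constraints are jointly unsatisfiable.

a_0 = False; a_1 = False; a_2 = False; a_3 = False; a_4 = False; a_5 = True; a_6 = True

  (1) {a_2, a_3, a_5, a_0}: 1/4 true — not all ✓
  (2) {a_4, a_3}: 0 true — none ✓
  (3) a_0=F ⇒ a_4: vacuous ✓
  (4) {a_6, a_2, a_1}: 1 true — at least one ✓
  (5) a_1=F, a_0=F — not both ✓
  (6) {a_2, a_6, a_3}: 1 true — exactly one ✓
  (7) {a_2, a_1, a_4}: 0 true — none ✓
  (8) a_6=T, a_5=T — same ✓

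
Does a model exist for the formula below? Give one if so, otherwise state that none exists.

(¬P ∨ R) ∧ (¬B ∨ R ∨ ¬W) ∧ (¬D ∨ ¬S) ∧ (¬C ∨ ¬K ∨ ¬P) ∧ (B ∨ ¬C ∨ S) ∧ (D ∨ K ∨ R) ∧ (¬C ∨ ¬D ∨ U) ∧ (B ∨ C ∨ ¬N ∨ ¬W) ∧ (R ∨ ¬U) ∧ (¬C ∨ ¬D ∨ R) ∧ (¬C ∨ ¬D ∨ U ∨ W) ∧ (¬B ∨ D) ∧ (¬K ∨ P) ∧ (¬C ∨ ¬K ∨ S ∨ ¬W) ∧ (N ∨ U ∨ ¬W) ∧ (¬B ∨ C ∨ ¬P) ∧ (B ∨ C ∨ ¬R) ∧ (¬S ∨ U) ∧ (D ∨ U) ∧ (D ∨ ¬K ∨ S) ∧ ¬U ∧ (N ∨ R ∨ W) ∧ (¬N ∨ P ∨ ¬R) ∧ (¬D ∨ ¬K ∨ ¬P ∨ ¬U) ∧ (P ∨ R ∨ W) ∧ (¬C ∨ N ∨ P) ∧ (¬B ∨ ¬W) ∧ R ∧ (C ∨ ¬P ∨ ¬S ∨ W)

W: False, R: True, S: False, U: False, C: False, D: True, N: False, B: True, P: False, K: False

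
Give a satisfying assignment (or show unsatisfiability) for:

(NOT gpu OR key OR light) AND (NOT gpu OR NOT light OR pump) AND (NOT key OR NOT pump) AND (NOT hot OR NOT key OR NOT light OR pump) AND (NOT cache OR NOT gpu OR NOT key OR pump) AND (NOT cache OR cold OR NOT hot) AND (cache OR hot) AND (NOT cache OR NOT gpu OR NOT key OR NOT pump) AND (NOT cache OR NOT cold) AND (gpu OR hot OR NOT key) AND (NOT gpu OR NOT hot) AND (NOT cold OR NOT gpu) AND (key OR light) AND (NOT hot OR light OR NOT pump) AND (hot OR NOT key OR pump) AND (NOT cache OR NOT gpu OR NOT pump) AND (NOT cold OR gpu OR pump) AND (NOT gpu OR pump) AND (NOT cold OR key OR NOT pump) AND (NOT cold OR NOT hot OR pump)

pump: False, cold: False, key: False, light: True, cache: False, hot: True, gpu: False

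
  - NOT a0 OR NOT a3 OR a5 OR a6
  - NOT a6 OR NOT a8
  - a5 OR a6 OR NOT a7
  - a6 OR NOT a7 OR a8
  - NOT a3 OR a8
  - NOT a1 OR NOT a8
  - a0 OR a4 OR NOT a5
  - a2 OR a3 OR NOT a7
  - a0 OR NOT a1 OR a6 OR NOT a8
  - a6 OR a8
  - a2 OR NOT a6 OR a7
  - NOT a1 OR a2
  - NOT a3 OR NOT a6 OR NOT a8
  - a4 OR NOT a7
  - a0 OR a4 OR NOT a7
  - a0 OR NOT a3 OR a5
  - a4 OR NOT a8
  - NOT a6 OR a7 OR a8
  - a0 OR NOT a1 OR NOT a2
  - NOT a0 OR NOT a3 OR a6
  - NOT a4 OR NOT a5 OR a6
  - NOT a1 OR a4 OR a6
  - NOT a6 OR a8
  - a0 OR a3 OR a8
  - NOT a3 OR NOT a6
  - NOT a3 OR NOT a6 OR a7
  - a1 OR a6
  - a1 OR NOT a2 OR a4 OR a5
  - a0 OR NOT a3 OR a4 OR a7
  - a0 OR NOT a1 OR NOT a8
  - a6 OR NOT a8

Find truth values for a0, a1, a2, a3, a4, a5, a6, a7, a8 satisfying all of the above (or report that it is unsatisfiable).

Case a6 = True:
  (NOT a6 OR NOT a8) forces a8 = False.
  Clause (NOT a6 OR a8) is falsified — contradiction.
Case a6 = False:
  (a6 OR a8) forces a8 = True.
  Clause (a6 OR NOT a8) is falsified — contradiction.
Both cases fail, so the formula is unsatisfiable.

Unsatisfiable — no assignment works.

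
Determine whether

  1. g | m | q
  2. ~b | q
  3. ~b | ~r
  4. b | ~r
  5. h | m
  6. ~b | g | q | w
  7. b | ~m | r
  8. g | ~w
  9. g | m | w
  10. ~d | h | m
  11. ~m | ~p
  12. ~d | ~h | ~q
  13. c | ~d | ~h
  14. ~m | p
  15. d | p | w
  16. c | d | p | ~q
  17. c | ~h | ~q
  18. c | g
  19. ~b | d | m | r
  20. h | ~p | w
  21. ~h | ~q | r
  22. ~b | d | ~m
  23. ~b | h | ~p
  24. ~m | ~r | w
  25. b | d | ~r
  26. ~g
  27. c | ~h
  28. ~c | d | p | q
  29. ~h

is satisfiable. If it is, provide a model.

Case m = True:
  (~m | ~p) forces p = False.
  Clause (~m | p) is falsified — contradiction.
Case m = False:
  (h | m) forces h = True.
  Clause (~h) is falsified — contradiction.
Both cases fail, so the formula is unsatisfiable.

Unsatisfiable — no assignment works.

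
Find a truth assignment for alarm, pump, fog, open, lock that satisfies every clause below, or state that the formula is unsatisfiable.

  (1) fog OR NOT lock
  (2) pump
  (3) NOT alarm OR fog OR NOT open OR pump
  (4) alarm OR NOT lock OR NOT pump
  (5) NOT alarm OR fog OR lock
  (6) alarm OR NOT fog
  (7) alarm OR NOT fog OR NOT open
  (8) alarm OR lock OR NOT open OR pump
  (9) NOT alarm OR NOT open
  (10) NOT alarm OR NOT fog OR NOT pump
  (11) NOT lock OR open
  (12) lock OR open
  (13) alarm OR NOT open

Case open = True:
  (pump) forces pump = True.
  (NOT alarm OR NOT open) forces alarm = False.
  Clause (alarm OR NOT open) is falsified — contradiction.
Case open = False:
  (pump) forces pump = True.
  (NOT lock OR open) forces lock = False.
  Clause (lock OR open) is falsified — contradiction.
Both cases fail, so the formula is unsatisfiable.

No satisfying assignment exists.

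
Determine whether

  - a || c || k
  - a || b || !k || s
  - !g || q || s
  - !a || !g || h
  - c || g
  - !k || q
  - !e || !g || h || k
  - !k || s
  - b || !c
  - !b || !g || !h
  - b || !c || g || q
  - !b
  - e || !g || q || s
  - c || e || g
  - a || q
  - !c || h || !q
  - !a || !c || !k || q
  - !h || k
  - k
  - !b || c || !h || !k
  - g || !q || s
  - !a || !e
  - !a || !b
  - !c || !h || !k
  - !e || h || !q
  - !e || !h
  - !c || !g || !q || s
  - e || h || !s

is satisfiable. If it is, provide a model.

b = False, k = True, g = True, c = False, e = False, q = True, s = True, a = False, h = True

Unit clause (!b) forces b = False.
Unit clause (k) forces k = True.
In (!k || q) only q is left, so q = True.
In (!k || s) only s is left, so s = True.
In (b || !c) only !c is left, so c = False.
In (c || g) only g is left, so g = True.
Try e = True:
  (!a || !e) forces a = False.
  (!e || h || !q) forces h = True.
  clause (!e || !h) is falsified — backtrack.
So e = False.
  then (e || h || !s) forces h = True.
Set a = False.
All clauses satisfied.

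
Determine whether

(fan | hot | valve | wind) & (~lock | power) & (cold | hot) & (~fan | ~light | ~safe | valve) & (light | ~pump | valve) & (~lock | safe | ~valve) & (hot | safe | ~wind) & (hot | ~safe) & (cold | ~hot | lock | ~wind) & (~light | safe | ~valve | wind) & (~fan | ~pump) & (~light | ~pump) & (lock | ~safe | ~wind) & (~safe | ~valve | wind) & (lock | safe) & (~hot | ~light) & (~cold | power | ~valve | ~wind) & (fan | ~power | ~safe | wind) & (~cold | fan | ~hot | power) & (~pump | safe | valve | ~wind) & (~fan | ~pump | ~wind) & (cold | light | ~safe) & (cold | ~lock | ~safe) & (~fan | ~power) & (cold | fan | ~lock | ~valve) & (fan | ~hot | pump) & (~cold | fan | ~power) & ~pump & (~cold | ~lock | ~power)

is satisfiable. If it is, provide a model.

Unit clause (~pump) forces pump = False.
Set valve = False.
Set safe = True.
  then (hot | ~safe) forces hot = True.
  then (~hot | ~light) forces light = False.
  then (cold | light | ~safe) forces cold = True.
  then (fan | ~hot | pump) forces fan = True.
  then (~fan | ~power) forces power = False.
  then (~lock | power) forces lock = False.
  then (lock | ~safe | ~wind) forces wind = False.
All clauses satisfied.

valve = False; safe = True; hot = True; light = False; cold = True; fan = True; power = False; pump = False; lock = False; wind = False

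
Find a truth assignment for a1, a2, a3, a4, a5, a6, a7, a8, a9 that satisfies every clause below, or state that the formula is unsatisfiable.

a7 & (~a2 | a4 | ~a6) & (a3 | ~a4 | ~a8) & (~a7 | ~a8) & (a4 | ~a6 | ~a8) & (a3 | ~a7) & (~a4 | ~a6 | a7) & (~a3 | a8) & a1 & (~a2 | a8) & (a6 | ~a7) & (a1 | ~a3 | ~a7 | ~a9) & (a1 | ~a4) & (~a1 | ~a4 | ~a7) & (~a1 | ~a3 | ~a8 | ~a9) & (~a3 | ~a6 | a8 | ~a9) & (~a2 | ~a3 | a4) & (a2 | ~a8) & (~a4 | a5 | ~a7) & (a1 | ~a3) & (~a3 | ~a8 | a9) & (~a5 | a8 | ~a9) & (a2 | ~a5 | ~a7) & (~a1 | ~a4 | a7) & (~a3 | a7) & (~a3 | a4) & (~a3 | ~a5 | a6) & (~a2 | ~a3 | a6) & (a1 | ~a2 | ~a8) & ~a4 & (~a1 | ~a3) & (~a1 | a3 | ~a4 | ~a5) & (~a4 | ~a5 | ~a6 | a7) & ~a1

Unsatisfiable — no assignment works.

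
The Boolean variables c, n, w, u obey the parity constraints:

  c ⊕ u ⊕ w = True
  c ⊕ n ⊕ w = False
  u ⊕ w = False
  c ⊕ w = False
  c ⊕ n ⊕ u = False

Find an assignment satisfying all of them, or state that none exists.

c: True; n: False; w: True; u: True

c ⊕ u ⊕ w = T ⊕ T ⊕ T = True ✓
c ⊕ n ⊕ w = T ⊕ F ⊕ T = False ✓
u ⊕ w = T ⊕ T = False ✓
c ⊕ w = T ⊕ T = False ✓
c ⊕ n ⊕ u = T ⊕ F ⊕ T = False ✓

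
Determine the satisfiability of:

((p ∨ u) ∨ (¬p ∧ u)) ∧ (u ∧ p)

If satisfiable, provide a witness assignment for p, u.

p: True; u: True

  (p ∨ u) ∨ (¬p ∧ u) = True
    p ∨ u = True
    ¬p ∧ u = False
      ¬p = False
  u ∧ p = True
Both conjuncts True, so the formula holds.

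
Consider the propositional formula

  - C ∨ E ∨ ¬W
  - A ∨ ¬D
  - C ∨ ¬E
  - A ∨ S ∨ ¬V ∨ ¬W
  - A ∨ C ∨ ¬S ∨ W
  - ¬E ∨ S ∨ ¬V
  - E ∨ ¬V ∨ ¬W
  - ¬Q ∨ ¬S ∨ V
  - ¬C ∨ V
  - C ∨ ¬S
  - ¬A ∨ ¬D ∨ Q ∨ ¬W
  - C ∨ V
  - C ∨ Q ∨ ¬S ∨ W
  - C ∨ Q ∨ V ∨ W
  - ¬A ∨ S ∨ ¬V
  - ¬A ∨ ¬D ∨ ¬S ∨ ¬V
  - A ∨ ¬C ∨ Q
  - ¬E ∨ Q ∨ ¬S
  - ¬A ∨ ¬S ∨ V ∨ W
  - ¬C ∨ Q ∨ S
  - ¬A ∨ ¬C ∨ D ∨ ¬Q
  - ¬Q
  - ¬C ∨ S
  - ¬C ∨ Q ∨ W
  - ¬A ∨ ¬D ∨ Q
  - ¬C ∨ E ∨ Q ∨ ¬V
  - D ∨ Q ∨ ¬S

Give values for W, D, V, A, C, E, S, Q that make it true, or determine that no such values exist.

W=F; D=F; V=T; A=F; C=F; E=F; S=F; Q=F

Unit clause (¬Q) forces Q = False.
Set W = False.
  then (¬C ∨ Q ∨ W) forces C = False.
  then (C ∨ ¬E) forces E = False.
  then (C ∨ ¬S) forces S = False.
  then (C ∨ V) forces V = True.
  then (¬A ∨ S ∨ ¬V) forces A = False.
  then (A ∨ ¬D) forces D = False.
All clauses satisfied.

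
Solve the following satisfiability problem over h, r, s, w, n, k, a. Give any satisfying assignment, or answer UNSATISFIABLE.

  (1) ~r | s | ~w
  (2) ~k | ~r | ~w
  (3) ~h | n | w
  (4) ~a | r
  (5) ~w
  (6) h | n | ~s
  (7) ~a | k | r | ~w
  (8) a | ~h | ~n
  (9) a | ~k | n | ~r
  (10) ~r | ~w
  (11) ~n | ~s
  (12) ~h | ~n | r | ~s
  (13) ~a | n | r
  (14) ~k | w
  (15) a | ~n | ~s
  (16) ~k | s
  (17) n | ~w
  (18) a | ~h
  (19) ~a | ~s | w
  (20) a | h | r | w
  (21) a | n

h = True; r = True; s = False; w = False; n = True; k = False; a = True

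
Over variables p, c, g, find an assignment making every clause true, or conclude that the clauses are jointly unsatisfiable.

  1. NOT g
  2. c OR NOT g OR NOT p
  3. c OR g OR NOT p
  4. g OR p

Unit clause (NOT g) forces g = False.
In (g OR p) only p is left, so p = True.
In (c OR g OR NOT p) only c is left, so c = True.
Check each clause:
  (NOT g): NOT g holds.
  (c OR NOT g OR NOT p): c holds.
  (c OR g OR NOT p): c holds.
  (g OR p): p holds.
All clauses satisfied.

p: True, c: True, g: False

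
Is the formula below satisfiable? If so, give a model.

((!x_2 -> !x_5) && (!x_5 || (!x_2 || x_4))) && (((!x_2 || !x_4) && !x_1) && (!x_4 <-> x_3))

x_1 = False, x_2 = True, x_3 = True, x_4 = False, x_5 = False

  (!x_2 -> !x_5) && (!x_5 || (!x_2 || x_4)) = True
    !x_2 -> !x_5 = True
      !x_2 = False
      !x_5 = True
    !x_5 || (!x_2 || x_4) = True
      !x_5 = True
      !x_2 || x_4 = False
        !x_2 = False
  ((!x_2 || !x_4) && !x_1) && (!x_4 <-> x_3) = True
    (!x_2 || !x_4) && !x_1 = True
      !x_2 || !x_4 = True
        !x_2 = False
        !x_4 = True
      !x_1 = True
    !x_4 <-> x_3 = True
      !x_4 = True
Both conjuncts True, so the formula holds.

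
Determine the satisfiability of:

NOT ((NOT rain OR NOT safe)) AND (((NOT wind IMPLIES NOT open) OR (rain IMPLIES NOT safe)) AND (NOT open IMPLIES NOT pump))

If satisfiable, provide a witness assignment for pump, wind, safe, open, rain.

pump = True, wind = True, safe = True, open = True, rain = True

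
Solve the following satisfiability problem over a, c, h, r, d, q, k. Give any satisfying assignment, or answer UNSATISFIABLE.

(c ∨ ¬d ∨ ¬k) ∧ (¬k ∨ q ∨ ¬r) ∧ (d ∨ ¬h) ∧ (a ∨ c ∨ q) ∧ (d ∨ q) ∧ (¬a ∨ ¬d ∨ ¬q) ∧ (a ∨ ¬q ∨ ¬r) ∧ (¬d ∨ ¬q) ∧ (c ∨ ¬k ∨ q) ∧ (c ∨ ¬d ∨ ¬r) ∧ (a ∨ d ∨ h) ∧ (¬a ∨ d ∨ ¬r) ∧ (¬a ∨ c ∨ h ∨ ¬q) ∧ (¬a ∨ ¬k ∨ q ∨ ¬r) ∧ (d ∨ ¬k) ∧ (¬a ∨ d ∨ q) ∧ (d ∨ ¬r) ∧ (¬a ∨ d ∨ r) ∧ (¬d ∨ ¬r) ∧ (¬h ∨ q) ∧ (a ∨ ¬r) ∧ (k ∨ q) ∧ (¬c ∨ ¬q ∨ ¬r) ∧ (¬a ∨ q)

a = False; c = True; h = False; r = False; d = True; q = False; k = True

Try a = True:
  (¬a ∨ q) forces q = True.
  (¬a ∨ ¬d ∨ ¬q) forces d = False.
  (d ∨ ¬h) forces h = False.
  (¬a ∨ d ∨ ¬r) forces r = False.
  clause (¬a ∨ d ∨ r) is falsified — backtrack.
So a = False.
  then (a ∨ ¬r) forces r = False.
Set c = True.
Set h = False.
  then (a ∨ d ∨ h) forces d = True.
  then (¬d ∨ ¬q) forces q = False.
  then (k ∨ q) forces k = True.
All clauses satisfied.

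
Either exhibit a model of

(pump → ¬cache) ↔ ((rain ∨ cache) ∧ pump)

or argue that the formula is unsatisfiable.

rain = True; pump = True; cache = False

  (pump → ¬cache) ↔ ((rain ∨ cache) ∧ pump) = True
    pump → ¬cache = True
      ¬cache = True
    (rain ∨ cache) ∧ pump = True
      rain ∨ cache = True
The formula evaluates to True.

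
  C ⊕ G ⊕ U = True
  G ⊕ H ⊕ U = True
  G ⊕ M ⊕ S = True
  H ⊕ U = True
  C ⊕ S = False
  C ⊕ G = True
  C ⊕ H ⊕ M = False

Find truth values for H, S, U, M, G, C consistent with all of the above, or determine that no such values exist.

H=T, S=T, U=F, M=F, G=F, C=T

C ⊕ G ⊕ U = T ⊕ F ⊕ F = True ✓
G ⊕ H ⊕ U = F ⊕ T ⊕ F = True ✓
G ⊕ M ⊕ S = F ⊕ F ⊕ T = True ✓
H ⊕ U = T ⊕ F = True ✓
C ⊕ S = T ⊕ T = False ✓
C ⊕ G = T ⊕ F = True ✓
C ⊕ H ⊕ M = T ⊕ T ⊕ F = False ✓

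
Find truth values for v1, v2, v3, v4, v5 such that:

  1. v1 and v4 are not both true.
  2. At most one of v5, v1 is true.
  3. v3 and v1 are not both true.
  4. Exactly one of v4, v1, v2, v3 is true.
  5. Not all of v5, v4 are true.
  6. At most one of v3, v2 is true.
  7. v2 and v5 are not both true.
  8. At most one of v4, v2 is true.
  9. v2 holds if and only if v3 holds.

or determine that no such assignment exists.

v1 = True; v2 = False; v3 = False; v4 = False; v5 = False

  (1) v1=T, v4=F — not both ✓
  (2) {v5, v1}: 1 true — at most one ✓
  (3) v3=F, v1=T — not both ✓
  (4) {v4, v1, v2, v3}: 1 true — exactly one ✓
  (5) {v5, v4}: 0/2 true — not all ✓
  (6) {v3, v2}: 0 true — at most one ✓
  (7) v2=F, v5=F — not both ✓
  (8) {v4, v2}: 0 true — at most one ✓
  (9) v2=F, v3=F — same ✓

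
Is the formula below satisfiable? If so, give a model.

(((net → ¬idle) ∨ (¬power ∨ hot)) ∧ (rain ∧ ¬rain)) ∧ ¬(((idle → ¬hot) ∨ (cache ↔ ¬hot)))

Case rain = True: the conjunct ¬rain is False.
Case rain = False: the conjunct rain is False.
Both cases fail — unsatisfiable.

Unsatisfiable — no assignment works.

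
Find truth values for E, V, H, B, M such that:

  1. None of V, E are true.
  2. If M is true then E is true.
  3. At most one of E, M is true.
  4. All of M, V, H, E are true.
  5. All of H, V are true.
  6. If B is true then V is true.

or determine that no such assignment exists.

Unsatisfiable

Case E = True:
  Constraint (1) is violated (E=T) — contradiction.
Case E = False:
  Constraint (4) is violated (E=F) — contradiction.
Both cases fail — unsatisfiable.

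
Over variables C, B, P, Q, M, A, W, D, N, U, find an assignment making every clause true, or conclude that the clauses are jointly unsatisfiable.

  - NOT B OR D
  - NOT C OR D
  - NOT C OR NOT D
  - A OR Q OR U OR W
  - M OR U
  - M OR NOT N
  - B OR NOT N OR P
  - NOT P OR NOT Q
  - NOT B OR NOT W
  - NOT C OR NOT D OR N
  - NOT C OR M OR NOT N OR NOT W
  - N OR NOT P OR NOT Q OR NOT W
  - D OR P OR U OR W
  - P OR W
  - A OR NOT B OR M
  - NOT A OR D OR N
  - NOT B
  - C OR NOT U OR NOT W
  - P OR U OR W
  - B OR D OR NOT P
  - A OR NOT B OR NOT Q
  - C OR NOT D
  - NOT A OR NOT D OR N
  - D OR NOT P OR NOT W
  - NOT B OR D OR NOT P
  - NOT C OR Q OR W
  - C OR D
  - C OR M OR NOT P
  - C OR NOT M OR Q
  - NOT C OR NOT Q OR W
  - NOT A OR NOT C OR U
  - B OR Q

Case C = True:
  (NOT C OR D) forces D = True.
  Clause (NOT C OR NOT D) is falsified — contradiction.
Case C = False:
  (NOT B) forces B = False.
  (C OR NOT D) forces D = False.
  Clause (C OR D) is falsified — contradiction.
Both cases fail, so the formula is unsatisfiable.

Unsatisfiable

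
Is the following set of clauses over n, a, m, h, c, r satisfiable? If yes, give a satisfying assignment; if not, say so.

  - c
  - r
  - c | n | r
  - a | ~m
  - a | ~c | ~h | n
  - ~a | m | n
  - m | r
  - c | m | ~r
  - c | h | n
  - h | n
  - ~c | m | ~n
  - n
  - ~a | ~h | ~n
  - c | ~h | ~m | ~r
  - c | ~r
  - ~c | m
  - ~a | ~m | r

Unit clause (c) forces c = True.
Unit clause (r) forces r = True.
Unit clause (n) forces n = True.
In (~c | m) only m is left, so m = True.
In (a | ~m) only a is left, so a = True.
In (~a | ~h | ~n) only ~h is left, so h = False.
All clauses satisfied.

n = True, a = True, m = True, h = False, c = True, r = True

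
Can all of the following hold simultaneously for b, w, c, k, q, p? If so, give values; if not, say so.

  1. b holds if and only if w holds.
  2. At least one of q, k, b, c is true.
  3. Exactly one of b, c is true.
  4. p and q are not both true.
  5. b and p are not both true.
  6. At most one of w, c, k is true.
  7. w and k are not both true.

b = False, w = False, c = True, k = False, q = False, p = False

  (1) b=F, w=F — same ✓
  (2) {q, k, b, c}: 1 true — at least one ✓
  (3) {b, c}: 1 true — exactly one ✓
  (4) p=F, q=F — not both ✓
  (5) b=F, p=F — not both ✓
  (6) {w, c, k}: 1 true — at most one ✓
  (7) w=F, k=F — not both ✓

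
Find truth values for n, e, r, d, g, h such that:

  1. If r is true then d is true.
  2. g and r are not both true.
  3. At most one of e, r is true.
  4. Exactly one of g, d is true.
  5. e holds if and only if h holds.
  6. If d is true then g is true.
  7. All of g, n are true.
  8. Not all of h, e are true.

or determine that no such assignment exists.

n = True; e = False; r = False; d = False; g = True; h = False

  (1) r=F ⇒ d: vacuous ✓
  (2) g=T, r=F — not both ✓
  (3) {e, r}: 0 true — at most one ✓
  (4) {g, d}: 1 true — exactly one ✓
  (5) e=F, h=F — same ✓
  (6) d=F ⇒ g: vacuous ✓
  (7) {g, n}: all 2 true ✓
  (8) {h, e}: 0/2 true — not all ✓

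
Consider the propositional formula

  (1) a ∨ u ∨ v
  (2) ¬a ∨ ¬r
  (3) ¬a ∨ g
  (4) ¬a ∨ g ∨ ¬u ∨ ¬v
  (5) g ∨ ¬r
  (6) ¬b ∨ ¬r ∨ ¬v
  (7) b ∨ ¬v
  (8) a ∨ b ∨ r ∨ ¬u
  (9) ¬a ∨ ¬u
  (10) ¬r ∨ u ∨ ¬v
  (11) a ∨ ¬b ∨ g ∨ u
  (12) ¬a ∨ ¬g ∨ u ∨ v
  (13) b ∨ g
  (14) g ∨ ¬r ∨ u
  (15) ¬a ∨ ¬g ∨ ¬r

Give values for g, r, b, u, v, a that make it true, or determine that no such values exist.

g = True, r = False, b = True, u = True, v = False, a = False

Set g = True.
Set r = False.
Set b = True.
Set u = True.
  then (¬a ∨ ¬u) forces a = False.
Set v = False.
All clauses satisfied.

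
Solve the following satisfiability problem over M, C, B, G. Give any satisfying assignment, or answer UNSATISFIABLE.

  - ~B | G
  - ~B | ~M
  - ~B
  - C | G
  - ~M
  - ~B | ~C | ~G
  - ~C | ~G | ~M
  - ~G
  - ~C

Unsatisfiable — no assignment works.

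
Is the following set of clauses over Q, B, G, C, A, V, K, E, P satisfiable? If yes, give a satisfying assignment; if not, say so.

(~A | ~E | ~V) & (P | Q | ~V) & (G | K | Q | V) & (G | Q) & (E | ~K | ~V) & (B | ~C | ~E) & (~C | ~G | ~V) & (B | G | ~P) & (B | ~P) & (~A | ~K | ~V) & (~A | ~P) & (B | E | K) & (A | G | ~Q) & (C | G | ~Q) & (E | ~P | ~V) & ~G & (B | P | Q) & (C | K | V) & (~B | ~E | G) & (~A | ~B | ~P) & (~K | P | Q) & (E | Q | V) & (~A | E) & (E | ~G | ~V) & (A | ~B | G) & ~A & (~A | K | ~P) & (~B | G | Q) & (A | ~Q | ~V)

Case G = True:
  Clause (~G) is falsified — contradiction.
Case G = False:
  (G | Q) forces Q = True.
  (A | G | ~Q) forces A = True.
  Clause (~A) is falsified — contradiction.
Both cases fail, so the formula is unsatisfiable.

The formula is unsatisfiable.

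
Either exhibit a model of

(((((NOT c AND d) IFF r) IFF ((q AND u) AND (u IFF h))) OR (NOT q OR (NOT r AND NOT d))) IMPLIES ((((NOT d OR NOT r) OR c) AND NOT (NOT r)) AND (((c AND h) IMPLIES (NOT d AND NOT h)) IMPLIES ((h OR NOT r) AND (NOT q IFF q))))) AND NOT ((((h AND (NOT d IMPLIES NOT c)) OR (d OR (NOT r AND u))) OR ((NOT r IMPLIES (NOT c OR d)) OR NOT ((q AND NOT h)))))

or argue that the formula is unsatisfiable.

Case r = True: the conjunct NOT ((((h AND (NOT d IMPLIES NOT c)) OR (d OR (NOT r AND u))) OR ((NOT r IMPLIES (NOT c OR d)) OR NOT ((q AND NOT h))))) becomes NOT ((((h AND (NOT d IMPLIES NOT c)) OR d) OR True)) = False.
Case r = False: the formula simplifies to NOT (((NOT ((NOT c AND d)) IFF ((q AND u) AND (u IFF h))) OR (NOT q OR NOT d))) AND NOT ((((h AND (NOT d IMPLIES NOT c)) OR (d OR u)) OR ((NOT c OR d) OR NOT ((q AND NOT h))))).
  d = True: the conjunct NOT ((((h AND (NOT d IMPLIES NOT c)) OR (d OR u)) OR ((NOT c OR d) OR NOT ((q AND NOT h))))) becomes NOT ((True OR True)) = False.
  d = False: the conjunct NOT (((NOT ((NOT c AND d)) IFF ((q AND u) AND (u IFF h))) OR (NOT q OR NOT d))) becomes NOT ((((q AND u) AND (u IFF h)) OR True)) = False.
Both cases fail — unsatisfiable.

UNSATISFIABLE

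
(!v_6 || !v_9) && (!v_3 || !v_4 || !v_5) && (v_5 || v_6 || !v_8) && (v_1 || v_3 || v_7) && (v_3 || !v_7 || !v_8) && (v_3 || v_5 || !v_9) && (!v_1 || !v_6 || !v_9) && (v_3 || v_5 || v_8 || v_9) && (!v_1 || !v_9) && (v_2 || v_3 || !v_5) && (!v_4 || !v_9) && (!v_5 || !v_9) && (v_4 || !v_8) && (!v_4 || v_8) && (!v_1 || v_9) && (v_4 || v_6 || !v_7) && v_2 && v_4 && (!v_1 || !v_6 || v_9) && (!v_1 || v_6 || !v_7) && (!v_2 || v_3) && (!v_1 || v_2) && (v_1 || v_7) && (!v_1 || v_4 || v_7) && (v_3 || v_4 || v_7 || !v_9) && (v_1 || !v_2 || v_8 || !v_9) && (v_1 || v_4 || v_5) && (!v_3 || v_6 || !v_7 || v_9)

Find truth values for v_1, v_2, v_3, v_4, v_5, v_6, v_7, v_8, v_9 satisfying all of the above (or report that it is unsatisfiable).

Unit clause (v_2) forces v_2 = True.
Unit clause (v_4) forces v_4 = True.
In (!v_2 || v_3) only v_3 is left, so v_3 = True.
In (!v_3 || !v_4 || !v_5) only !v_5 is left, so v_5 = False.
In (!v_4 || !v_9) only !v_9 is left, so v_9 = False.
In (!v_4 || v_8) only v_8 is left, so v_8 = True.
In (!v_1 || v_9) only !v_1 is left, so v_1 = False.
In (v_1 || v_7) only v_7 is left, so v_7 = True.
In (!v_3 || v_6 || !v_7 || v_9) only v_6 is left, so v_6 = True.
All clauses satisfied.

v_1=F, v_2=T, v_3=T, v_4=T, v_5=F, v_6=T, v_7=T, v_8=T, v_9=F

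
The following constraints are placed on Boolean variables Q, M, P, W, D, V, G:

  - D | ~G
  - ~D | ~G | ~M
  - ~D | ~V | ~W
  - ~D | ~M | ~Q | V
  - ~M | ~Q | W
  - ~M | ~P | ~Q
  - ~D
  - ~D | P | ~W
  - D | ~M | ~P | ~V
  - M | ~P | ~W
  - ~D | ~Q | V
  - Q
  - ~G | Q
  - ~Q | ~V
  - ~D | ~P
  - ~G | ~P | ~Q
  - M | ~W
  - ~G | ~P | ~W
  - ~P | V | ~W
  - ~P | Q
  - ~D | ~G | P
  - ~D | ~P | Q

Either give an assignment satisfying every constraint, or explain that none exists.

Q = True, M = False, P = False, W = False, D = False, V = False, G = False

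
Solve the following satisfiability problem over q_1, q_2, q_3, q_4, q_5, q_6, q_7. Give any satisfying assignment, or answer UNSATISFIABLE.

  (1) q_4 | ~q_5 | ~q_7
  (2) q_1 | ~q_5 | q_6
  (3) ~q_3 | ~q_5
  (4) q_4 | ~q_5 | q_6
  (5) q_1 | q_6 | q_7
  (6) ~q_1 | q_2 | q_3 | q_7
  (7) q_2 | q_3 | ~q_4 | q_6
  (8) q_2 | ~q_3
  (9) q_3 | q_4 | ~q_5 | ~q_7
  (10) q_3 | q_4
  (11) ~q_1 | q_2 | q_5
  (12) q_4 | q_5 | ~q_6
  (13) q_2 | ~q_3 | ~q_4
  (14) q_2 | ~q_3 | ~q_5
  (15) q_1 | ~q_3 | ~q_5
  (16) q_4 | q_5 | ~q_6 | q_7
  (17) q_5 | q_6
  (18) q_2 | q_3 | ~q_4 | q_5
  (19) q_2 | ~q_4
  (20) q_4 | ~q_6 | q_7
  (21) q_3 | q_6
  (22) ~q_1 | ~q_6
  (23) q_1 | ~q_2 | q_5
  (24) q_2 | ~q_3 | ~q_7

q_1=F; q_2=T; q_3=F; q_4=T; q_5=T; q_6=T; q_7=T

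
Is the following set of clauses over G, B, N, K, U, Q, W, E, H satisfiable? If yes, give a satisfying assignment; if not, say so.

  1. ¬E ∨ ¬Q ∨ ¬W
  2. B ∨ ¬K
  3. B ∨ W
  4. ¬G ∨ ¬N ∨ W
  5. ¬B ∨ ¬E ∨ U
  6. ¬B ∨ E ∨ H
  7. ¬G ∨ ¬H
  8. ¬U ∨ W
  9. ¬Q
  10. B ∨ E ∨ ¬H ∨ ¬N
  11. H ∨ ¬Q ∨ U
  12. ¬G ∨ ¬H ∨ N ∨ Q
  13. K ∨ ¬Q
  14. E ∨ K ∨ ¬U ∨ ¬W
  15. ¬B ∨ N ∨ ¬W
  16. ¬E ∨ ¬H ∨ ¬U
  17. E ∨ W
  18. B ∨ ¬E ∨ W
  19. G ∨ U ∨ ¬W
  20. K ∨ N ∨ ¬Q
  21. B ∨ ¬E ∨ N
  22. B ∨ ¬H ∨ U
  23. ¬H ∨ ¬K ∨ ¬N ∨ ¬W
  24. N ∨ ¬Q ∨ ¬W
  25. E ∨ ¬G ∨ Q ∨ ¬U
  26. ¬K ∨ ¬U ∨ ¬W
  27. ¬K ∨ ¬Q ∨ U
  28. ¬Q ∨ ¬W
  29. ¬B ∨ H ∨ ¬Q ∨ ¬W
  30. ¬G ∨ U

G: False, B: False, N: True, K: False, U: True, Q: False, W: True, E: True, H: False

Unit clause (¬Q) forces Q = False.
Set G = False.
Set B = False.
  then (B ∨ ¬K) forces K = False.
  then (B ∨ W) forces W = True.
  then (G ∨ U ∨ ¬W) forces U = True.
  then (E ∨ K ∨ ¬U ∨ ¬W) forces E = True.
  then (¬E ∨ ¬H ∨ ¬U) forces H = False.
  then (B ∨ ¬E ∨ N) forces N = True.
All clauses satisfied.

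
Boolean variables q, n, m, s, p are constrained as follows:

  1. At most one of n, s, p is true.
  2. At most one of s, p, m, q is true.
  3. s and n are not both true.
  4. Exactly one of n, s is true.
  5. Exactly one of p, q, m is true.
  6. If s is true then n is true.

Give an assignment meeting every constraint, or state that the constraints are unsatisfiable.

q: False; n: True; m: True; s: False; p: False

  (1) {n, s, p}: 1 true — at most one ✓
  (2) {s, p, m, q}: 1 true — at most one ✓
  (3) s=F, n=T — not both ✓
  (4) {n, s}: 1 true — exactly one ✓
  (5) {p, q, m}: 1 true — exactly one ✓
  (6) s=F ⇒ n: vacuous ✓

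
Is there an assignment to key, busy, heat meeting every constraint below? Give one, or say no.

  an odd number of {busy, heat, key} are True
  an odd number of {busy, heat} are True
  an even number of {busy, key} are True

key: False; busy: False; heat: True

{busy, heat, key}: 1 true → odd ✓
{busy, heat}: 1 true → odd ✓
{busy, key}: 0 true → even ✓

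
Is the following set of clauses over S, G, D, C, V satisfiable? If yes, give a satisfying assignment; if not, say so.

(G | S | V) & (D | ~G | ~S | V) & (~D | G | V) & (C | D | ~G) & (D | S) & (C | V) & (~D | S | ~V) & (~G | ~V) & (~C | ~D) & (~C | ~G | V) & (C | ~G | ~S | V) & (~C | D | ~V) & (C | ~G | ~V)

S = True, G = False, D = False, C = True, V = False

Set S = True.
Set G = False.
Set D = False.
Set C = True.
  then (~C | D | ~V) forces V = False.
All clauses satisfied.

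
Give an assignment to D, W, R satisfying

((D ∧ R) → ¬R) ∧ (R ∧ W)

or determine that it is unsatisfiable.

D=F, W=T, R=T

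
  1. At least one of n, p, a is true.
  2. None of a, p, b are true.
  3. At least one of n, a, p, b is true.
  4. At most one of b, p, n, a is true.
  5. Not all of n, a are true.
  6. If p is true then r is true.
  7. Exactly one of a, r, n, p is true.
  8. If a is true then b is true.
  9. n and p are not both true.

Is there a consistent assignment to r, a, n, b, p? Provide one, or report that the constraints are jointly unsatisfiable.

r = False, a = False, n = True, b = False, p = False

  (1) {n, p, a}: 1 true — at least one ✓
  (2) {a, p, b}: 0 true — none ✓
  (3) {n, a, p, b}: 1 true — at least one ✓
  (4) {b, p, n, a}: 1 true — at most one ✓
  (5) {n, a}: 1/2 true — not all ✓
  (6) p=F ⇒ r: vacuous ✓
  (7) {a, r, n, p}: 1 true — exactly one ✓
  (8) a=F ⇒ b: vacuous ✓
  (9) n=T, p=F — not both ✓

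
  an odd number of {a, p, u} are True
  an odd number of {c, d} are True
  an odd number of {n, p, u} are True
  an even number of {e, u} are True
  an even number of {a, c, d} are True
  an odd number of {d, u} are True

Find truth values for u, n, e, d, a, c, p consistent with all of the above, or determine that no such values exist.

u=T, n=T, e=T, d=F, a=T, c=T, p=T

{a, p, u}: 3 true → odd ✓
{c, d}: 1 true → odd ✓
{n, p, u}: 3 true → odd ✓
{e, u}: 2 true → even ✓
{a, c, d}: 2 true → even ✓
{d, u}: 1 true → odd ✓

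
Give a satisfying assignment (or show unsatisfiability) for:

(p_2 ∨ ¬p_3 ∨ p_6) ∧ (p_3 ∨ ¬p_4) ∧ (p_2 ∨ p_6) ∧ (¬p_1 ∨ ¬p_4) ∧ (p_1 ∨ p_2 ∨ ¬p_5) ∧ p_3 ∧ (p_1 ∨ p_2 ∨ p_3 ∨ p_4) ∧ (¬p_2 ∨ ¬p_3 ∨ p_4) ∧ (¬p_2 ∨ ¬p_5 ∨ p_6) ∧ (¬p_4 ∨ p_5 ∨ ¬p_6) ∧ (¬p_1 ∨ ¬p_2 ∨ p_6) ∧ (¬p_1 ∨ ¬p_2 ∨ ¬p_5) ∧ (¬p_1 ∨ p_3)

p_1: False; p_2: True; p_3: True; p_4: True; p_5: True; p_6: True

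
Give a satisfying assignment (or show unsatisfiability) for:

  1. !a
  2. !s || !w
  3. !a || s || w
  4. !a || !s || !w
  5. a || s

a: False, s: True, w: False

Unit clause (!a) forces a = False.
In (a || s) only s is left, so s = True.
In (!s || !w) only !w is left, so w = False.
Check each clause:
  (!a): !a holds.
  (!s || !w): !w holds.
  (!a || s || w): !a holds.
  (!a || !s || !w): !a holds.
  (a || s): s holds.
All clauses satisfied.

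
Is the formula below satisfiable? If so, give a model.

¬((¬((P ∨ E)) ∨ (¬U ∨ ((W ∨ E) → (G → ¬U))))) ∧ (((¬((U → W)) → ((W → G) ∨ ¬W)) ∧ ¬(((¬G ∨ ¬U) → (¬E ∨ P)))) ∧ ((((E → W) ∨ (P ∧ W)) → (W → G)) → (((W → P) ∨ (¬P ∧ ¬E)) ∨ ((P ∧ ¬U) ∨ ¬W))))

Case G = True: the formula simplifies to ¬((¬((P ∨ E)) ∨ (¬U ∨ ((W ∨ E) → ¬U)))) ∧ (¬((¬U → (¬E ∨ P))) ∧ (((W → P) ∨ (¬P ∧ ¬E)) ∨ ((P ∧ ¬U) ∨ ¬W))).
  U = True: the conjunct ¬((¬U → (¬E ∨ P))) becomes ¬((False → (¬E ∨ P))) = False.
  U = False: the conjunct ¬((¬((P ∨ E)) ∨ (¬U ∨ ((W ∨ E) → ¬U)))) becomes ¬((¬((P ∨ E)) ∨ True)) = False.
Case G = False: the conjunct ¬((¬((P ∨ E)) ∨ (¬U ∨ ((W ∨ E) → (G → ¬U))))) becomes ¬((¬((P ∨ E)) ∨ True)) = False.
Both cases fail — unsatisfiable.

The formula is unsatisfiable.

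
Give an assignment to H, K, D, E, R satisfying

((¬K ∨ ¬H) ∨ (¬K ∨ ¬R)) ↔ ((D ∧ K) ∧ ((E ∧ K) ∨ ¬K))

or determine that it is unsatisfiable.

H: True; K: True; D: True; E: True; R: False

  ((¬K ∨ ¬H) ∨ (¬K ∨ ¬R)) ↔ ((D ∧ K) ∧ ((E ∧ K) ∨ ¬K)) = True
    (¬K ∨ ¬H) ∨ (¬K ∨ ¬R) = True
      ¬K ∨ ¬H = False
        ¬K = False
        ¬H = False
      ¬K ∨ ¬R = True
        ¬K = False
        ¬R = True
    (D ∧ K) ∧ ((E ∧ K) ∨ ¬K) = True
      D ∧ K = True
      (E ∧ K) ∨ ¬K = True
        E ∧ K = True
        ¬K = False
The formula evaluates to True.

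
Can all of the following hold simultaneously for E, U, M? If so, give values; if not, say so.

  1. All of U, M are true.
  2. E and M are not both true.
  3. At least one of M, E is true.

E = False, U = True, M = True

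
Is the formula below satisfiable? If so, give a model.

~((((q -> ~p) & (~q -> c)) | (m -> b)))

b: False; p: True; m: True; q: False; c: False

  ~((((q -> ~p) & (~q -> c)) | (m -> b))) = True
    ((q -> ~p) & (~q -> c)) | (m -> b) = False
      (q -> ~p) & (~q -> c) = False
        q -> ~p = True
          ~p = False
        ~q -> c = False
          ~q = True
      m -> b = False
The formula evaluates to True.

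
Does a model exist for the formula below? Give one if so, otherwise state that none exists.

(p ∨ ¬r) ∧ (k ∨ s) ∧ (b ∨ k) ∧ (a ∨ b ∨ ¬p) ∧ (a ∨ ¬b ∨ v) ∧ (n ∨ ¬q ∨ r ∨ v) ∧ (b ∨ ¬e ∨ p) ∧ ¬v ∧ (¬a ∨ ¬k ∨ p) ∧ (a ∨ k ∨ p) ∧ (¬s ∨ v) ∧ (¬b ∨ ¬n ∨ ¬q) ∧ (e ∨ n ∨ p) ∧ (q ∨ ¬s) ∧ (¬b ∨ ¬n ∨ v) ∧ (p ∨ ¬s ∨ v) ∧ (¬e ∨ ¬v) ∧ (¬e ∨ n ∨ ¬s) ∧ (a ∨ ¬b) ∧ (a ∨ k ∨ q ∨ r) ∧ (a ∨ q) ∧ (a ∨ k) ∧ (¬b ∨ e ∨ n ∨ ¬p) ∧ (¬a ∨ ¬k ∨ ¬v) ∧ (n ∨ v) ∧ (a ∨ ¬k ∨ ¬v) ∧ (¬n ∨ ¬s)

Unit clause (¬v) forces v = False.
In (¬s ∨ v) only ¬s is left, so s = False.
In (n ∨ v) only n is left, so n = True.
In (k ∨ s) only k is left, so k = True.
In (¬b ∨ ¬n ∨ v) only ¬b is left, so b = False.
Set e = False.
Set r = True.
  then (p ∨ ¬r) forces p = True.
  then (a ∨ b ∨ ¬p) forces a = True.
Set q = False.
All clauses satisfied.

e: False; r: True; s: False; v: False; p: True; n: True; k: True; q: False; a: True; b: False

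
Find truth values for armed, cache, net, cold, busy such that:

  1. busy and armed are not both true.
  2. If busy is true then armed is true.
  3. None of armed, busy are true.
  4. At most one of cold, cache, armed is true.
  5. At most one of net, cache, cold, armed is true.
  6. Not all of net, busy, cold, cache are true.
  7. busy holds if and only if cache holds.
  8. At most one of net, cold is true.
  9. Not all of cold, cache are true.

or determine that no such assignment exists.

armed = False, cache = False, net = True, cold = False, busy = False

  (1) busy=F, armed=F — not both ✓
  (2) busy=F ⇒ armed: vacuous ✓
  (3) {armed, busy}: 0 true — none ✓
  (4) {cold, cache, armed}: 0 true — at most one ✓
  (5) {net, cache, cold, armed}: 1 true — at most one ✓
  (6) {net, busy, cold, cache}: 1/4 true — not all ✓
  (7) busy=F, cache=F — same ✓
  (8) {net, cold}: 1 true — at most one ✓
  (9) {cold, cache}: 0/2 true — not all ✓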